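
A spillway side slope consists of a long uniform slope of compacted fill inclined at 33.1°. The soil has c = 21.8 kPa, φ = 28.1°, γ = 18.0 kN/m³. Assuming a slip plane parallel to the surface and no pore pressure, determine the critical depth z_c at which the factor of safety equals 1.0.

z_c = 14.63 m

Setting FS = 1.00 in FS = [c + γz cos²β tanφ] / [γz sinβ cosβ] and solving for z:
z = c / [γ cosβ (FS·sinβ − cosβ·tanφ)]
  = 21.8 / [18.0·cos33.1°·(1.00·sin33.1° − cos33.1°·tan28.1°)]
  = 21.8 / [18.0·0.8377·(1.00·0.5461 − 0.8377·0.5340)]
  = 21.8 / 1.4898 = 14.633 m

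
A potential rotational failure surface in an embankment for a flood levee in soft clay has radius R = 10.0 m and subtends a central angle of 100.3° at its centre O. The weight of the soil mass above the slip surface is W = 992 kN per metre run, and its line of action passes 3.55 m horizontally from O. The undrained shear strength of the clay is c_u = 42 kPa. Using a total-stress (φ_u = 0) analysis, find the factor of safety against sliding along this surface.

FS = 2.09

Taking moments about the centre O, the resisting moment is provided by the undrained shear strength acting along the arc:
Arc length L_a = R·θ = 10.0·(100.3°·π/180) = 10.0·1.7506 = 17.51 m
M_R = c_u·L_a·R = 42·17.51·10.0 = 7352.4 kN·m/m
M_D = W·d = 992·3.55 = 3521.6 kN·m/m
FS = M_R / M_D = 7352.4 / 3521.6 = 2.088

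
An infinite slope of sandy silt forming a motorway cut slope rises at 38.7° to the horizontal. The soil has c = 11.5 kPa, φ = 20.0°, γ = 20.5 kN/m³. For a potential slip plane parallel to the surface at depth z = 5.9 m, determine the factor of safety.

FS = 0.65

For an infinite slope with a slip plane parallel to the surface (no pore pressure): FS = [c + γz cos²β tanφ] / [γz sinβ cosβ].
γz = 20.5·5.9 = 120.95 kN/m²
Numerator = 11.5 + 120.95·cos²38.7°·tan20.0° = 11.5 + 120.95·0.6091·0.3640 = 38.313 kPa
Denominator = 120.95·sin38.7°·cos38.7° = 120.95·0.6252·0.7804 = 59.019 kPa
FS = 38.313 / 59.019 = 0.649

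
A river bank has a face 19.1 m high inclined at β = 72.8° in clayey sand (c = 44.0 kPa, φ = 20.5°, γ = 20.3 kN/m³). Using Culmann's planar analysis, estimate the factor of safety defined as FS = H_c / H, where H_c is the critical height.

H_c = (4c/γ) · sinβ cosφ / [1 − cos(β − φ)]
    = (4·44.0/20.3) · sin72.8°·cos20.5° / [1 − cos52.3°]
    = 8.670 · 0.8948 / 0.3885 = 19.97 m
FS = H_c / H = 19.97 / 19.1 = 1.046

FS = 1.05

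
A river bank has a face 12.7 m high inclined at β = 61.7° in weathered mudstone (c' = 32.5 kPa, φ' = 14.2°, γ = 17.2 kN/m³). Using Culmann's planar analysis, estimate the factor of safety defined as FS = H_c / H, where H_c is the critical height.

FS = 1.57

H_c = (4c'/γ) · sinβ cosφ' / [1 − cos(β − φ')]
    = (4·32.5/17.2) · sin61.7°·cos14.2° / [1 − cos47.5°]
    = 7.558 · 0.8536 / 0.3244 = 19.89 m
FS = H_c / H = 19.89 / 12.7 = 1.566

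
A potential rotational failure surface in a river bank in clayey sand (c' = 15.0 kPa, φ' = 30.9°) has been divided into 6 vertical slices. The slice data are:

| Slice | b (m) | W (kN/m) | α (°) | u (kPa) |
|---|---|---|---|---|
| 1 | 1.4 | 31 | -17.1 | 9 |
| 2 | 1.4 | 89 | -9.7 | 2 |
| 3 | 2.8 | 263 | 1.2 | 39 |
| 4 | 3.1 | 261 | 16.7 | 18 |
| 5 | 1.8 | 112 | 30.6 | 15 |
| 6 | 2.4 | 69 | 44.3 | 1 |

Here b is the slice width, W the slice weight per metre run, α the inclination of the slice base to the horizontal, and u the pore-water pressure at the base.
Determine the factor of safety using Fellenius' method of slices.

FS = 3.40

Ordinary method of slices: FS = Σ[c'·Δl_i + (W_i cosα_i − u_i·Δl_i)·tanφ'] / Σ W_i sinα_i, with Δl_i = b_i / cosα_i.
Slice 1: Δl = 1.4/cos(-17.1°) = 1.465 m; N'_1 = 31·cos(-17.1°) − 9·1.465 = 16.4; c'Δl = 21.97; W sinα = -9.1
Slice 2: Δl = 1.4/cos(-9.7°) = 1.420 m; N'_2 = 89·cos(-9.7°) − 2·1.420 = 84.9; c'Δl = 21.30; W sinα = -15.0
Slice 3: Δl = 2.8/cos1.2° = 2.801 m; N'_3 = 263·cos1.2° − 39·2.801 = 153.7; c'Δl = 42.01; W sinα = 5.5
Slice 4: Δl = 3.1/cos16.7° = 3.237 m; N'_4 = 261·cos16.7° − 18·3.237 = 191.7; c'Δl = 48.55; W sinα = 75.0
Slice 5: Δl = 1.8/cos30.6° = 2.091 m; N'_5 = 112·cos30.6° − 15·2.091 = 65.0; c'Δl = 31.37; W sinα = 57.0
Slice 6: Δl = 2.4/cos44.3° = 3.353 m; N'_6 = 69·cos44.3° − 1·3.353 = 46.0; c'Δl = 50.30; W sinα = 48.2
Σc'Δl = 215.5 kN/m; ΣN' = 557.9 kN/m; ΣW sinα = 161.6 kN/m
Resisting = 215.5 + 557.9·tan30.9° = 215.5 + 333.9 = 549.4 kN/m
FS = 549.4 / 161.6 = 3.400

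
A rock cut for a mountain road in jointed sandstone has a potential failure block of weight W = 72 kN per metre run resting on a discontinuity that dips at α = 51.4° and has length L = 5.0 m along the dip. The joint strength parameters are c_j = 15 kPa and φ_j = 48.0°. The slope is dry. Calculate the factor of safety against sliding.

Resolving the block weight along and normal to the plane and applying the Mohr–Coulomb strength on the joint:
N' = W cosα = 72·cos51.4° = 44.9 kN/m
Driving force T = W sinα = 72·sin51.4° = 56.3 kN/m
Resisting force R = c_j·L + N'·tanφ_j = 15·5.0 + 44.9·tan48.0° = 75.0 + 49.9 = 124.9 kN/m
FS = R / T = 124.9 / 56.3 = 2.219

FS = 2.22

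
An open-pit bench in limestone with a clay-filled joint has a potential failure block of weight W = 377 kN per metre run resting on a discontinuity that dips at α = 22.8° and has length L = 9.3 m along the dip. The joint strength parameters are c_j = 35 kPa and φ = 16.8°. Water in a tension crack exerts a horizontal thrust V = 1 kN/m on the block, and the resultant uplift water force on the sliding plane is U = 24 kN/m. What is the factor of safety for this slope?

Resolving the block weight along and normal to the plane and applying the Mohr–Coulomb strength on the joint:
N' = W cosα − U − V sinα = 377·cos22.8° − 24 − 1·sin22.8° = 323.2 kN/m
Driving force T = W sinα + V cosα = 377·sin22.8° + 1·cos22.8° = 147.0 kN/m
Resisting force R = c_j·L + N'·tanφ = 35·9.3 + 323.2·tan16.8° = 325.5 + 97.6 = 423.1 kN/m
FS = R / T = 423.1 / 147.0 = 2.878

FS = 2.88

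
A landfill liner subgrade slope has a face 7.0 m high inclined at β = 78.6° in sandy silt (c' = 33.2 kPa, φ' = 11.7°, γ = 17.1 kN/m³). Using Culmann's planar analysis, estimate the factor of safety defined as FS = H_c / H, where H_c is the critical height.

H_c = (4c'/γ) · sinβ cosφ' / [1 − cos(β − φ')]
    = (4·33.2/17.1) · sin78.6°·cos11.7° / [1 − cos66.9°]
    = 7.766 · 0.9599 / 0.6077 = 12.27 m
FS = H_c / H = 12.27 / 7.0 = 1.753

FS = 1.75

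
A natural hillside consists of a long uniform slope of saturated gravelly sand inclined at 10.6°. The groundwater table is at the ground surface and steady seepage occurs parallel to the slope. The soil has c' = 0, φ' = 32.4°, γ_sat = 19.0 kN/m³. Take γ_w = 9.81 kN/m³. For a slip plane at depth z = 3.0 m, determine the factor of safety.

With seepage parallel to the slope and the water table at the surface, the effective normal stress on the slip plane uses the buoyant unit weight γ' = γ_sat − γ_w while the driving shear stress uses γ_sat:
FS = [c' + γ' z cos²β tanφ'] / [γ_sat z sinβ cosβ]
(For c' = 0 this reduces to FS = (γ'/γ_sat)·tanφ'/tanβ.)
γ' = 19.0 − 9.81 = 9.19 kN/m³
Numerator = 0.0 + 9.19·3.0·cos²10.6°·tan32.4° = 0.0 + 9.19·3.0·0.9662·0.6346 = 16.904 kPa
Denominator = 19.0·3.0·sin10.6°·cos10.6° = 19.0·3.0·0.1840·0.9829 = 10.306 kPa
FS = 16.904 / 10.306 = 1.640

FS = 1.64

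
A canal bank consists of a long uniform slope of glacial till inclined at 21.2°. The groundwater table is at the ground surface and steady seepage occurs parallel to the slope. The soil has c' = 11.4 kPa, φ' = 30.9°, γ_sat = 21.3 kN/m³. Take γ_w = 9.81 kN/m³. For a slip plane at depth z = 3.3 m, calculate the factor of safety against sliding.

With seepage parallel to the slope and the water table at the surface, the effective normal stress on the slip plane uses the buoyant unit weight γ' = γ_sat − γ_w while the driving shear stress uses γ_sat:
FS = [c' + γ' z cos²β tanφ'] / [γ_sat z sinβ cosβ]
γ' = 21.3 − 9.81 = 11.49 kN/m³
Numerator = 11.4 + 11.49·3.3·cos²21.2°·tan30.9° = 11.4 + 11.49·3.3·0.8692·0.5985 = 31.125 kPa
Denominator = 21.3·3.3·sin21.2°·cos21.2° = 21.3·3.3·0.3616·0.9323 = 23.698 kPa
FS = 31.125 / 23.698 = 1.313

FS = 1.31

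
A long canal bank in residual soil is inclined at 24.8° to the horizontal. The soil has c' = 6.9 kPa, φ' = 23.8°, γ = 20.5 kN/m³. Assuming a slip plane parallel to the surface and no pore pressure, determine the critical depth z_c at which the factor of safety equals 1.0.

Setting FS = 1.00 in FS = [c' + γz cos²β tanφ'] / [γz sinβ cosβ] and solving for z:
z = c' / [γ cosβ (FS·sinβ − cosβ·tanφ')]
  = 6.9 / [20.5·cos24.8°·(1.00·sin24.8° − cos24.8°·tan23.8°)]
  = 6.9 / [20.5·0.9078·(1.00·0.4195 − 0.9078·0.4411)]
  = 6.9 / 0.3550 = 19.438 m

z_c = 19.44 m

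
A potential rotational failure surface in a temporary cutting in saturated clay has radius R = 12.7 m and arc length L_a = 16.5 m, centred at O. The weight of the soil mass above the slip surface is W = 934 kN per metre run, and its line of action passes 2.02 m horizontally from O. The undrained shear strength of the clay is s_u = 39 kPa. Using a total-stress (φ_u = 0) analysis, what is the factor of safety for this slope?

Taking moments about the centre O, the resisting moment is provided by the undrained shear strength acting along the arc:
M_R = s_u·L_a·R = 39·16.50·12.7 = 8172.4 kN·m/m
M_D = W·d = 934·2.02 = 1886.7 kN·m/m
FS = M_R / M_D = 8172.4 / 1886.7 = 4.332

FS = 4.33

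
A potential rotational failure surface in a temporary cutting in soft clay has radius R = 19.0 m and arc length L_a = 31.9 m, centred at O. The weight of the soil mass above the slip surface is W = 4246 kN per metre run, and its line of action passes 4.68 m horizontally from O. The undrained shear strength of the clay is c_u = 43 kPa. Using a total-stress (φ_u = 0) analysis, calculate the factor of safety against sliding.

FS = 1.31

Taking moments about the centre O, the resisting moment is provided by the undrained shear strength acting along the arc:
M_R = c_u·L_a·R = 43·31.90·19.0 = 26062.3 kN·m/m
M_D = W·d = 4246·4.68 = 19871.3 kN·m/m
FS = M_R / M_D = 26062.3 / 19871.3 = 1.312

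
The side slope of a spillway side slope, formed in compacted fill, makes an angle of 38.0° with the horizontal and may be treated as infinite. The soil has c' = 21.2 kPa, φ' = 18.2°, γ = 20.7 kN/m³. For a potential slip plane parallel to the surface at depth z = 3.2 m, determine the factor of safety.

FS = 1.08

For an infinite slope with a slip plane parallel to the surface (no pore pressure): FS = [c' + γz cos²β tanφ'] / [γz sinβ cosβ].
γz = 20.7·3.2 = 66.24 kN/m²
Numerator = 21.2 + 66.24·cos²38.0°·tan18.2° = 21.2 + 66.24·0.6210·0.3288 = 34.724 kPa
Denominator = 66.24·sin38.0°·cos38.0° = 66.24·0.6157·0.7880 = 32.136 kPa
FS = 34.724 / 32.136 = 1.081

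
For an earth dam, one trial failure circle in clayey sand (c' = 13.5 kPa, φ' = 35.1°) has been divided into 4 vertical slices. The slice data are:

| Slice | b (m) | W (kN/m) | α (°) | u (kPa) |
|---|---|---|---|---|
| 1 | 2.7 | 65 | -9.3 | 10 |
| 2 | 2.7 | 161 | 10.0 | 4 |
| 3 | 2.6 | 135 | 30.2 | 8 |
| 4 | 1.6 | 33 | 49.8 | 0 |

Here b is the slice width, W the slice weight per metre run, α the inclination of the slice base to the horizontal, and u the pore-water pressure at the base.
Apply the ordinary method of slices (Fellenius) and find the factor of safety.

FS = 3.23

Ordinary method of slices: FS = Σ[c'·Δl_i + (W_i cosα_i − u_i·Δl_i)·tanφ'] / Σ W_i sinα_i, with Δl_i = b_i / cosα_i.
Slice 1: Δl = 2.7/cos(-9.3°) = 2.736 m; N'_1 = 65·cos(-9.3°) − 10·2.736 = 36.8; c'Δl = 36.94; W sinα = -10.5
Slice 2: Δl = 2.7/cos10.0° = 2.742 m; N'_2 = 161·cos10.0° − 4·2.742 = 147.6; c'Δl = 37.01; W sinα = 28.0
Slice 3: Δl = 2.6/cos30.2° = 3.008 m; N'_3 = 135·cos30.2° − 8·3.008 = 92.6; c'Δl = 40.61; W sinα = 67.9
Slice 4: Δl = 1.6/cos49.8° = 2.479 m; N'_4 = 33·cos49.8° − 0·2.479 = 21.3; c'Δl = 33.46; W sinα = 25.2
Σc'Δl = 148.0 kN/m; ΣN' = 298.3 kN/m; ΣW sinα = 110.6 kN/m
Resisting = 148.0 + 298.3·tan35.1° = 148.0 + 209.6 = 357.7 kN/m
FS = 357.7 / 110.6 = 3.235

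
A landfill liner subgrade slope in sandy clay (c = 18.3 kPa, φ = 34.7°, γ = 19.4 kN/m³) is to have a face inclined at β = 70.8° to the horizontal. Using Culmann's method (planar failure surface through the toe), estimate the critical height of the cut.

Culmann's analysis gives the critical failure plane at α_cr = (β + φ)/2 = (70.8 + 34.7)/2 = 52.8°, and the critical height
H_c = (4c/γ) · sinβ cosφ / [1 − cos(β − φ)]
    = (4·18.3/19.4) · sin70.8°·cos34.7° / [1 − cos(36.1°)]
    = 3.773 · 0.9444·0.8221 / [1 − 0.8080]
    = 3.773 · 0.7764 / 0.1920
    = 15.26 m

H_c = 15.26 m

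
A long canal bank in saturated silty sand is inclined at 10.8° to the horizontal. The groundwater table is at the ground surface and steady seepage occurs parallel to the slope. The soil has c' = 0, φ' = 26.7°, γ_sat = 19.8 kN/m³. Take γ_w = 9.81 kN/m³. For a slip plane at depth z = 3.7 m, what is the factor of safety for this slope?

FS = 1.33

With seepage parallel to the slope and the water table at the surface, the effective normal stress on the slip plane uses the buoyant unit weight γ' = γ_sat − γ_w while the driving shear stress uses γ_sat:
FS = [c' + γ' z cos²β tanφ'] / [γ_sat z sinβ cosβ]
(For c' = 0 this reduces to FS = (γ'/γ_sat)·tanφ'/tanβ.)
γ' = 19.8 − 9.81 = 9.99 kN/m³
Numerator = 0.0 + 9.99·3.7·cos²10.8°·tan26.7° = 0.0 + 9.99·3.7·0.9649·0.5029 = 17.938 kPa
Denominator = 19.8·3.7·sin10.8°·cos10.8° = 19.8·3.7·0.1874·0.9823 = 13.484 kPa
FS = 17.938 / 13.484 = 1.330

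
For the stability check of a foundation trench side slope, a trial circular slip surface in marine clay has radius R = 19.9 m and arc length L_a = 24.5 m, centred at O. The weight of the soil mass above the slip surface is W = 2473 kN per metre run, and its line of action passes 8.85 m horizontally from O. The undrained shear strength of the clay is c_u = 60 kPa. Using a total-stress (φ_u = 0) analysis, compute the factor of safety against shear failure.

Taking moments about the centre O, the resisting moment is provided by the undrained shear strength acting along the arc:
M_R = c_u·L_a·R = 60·24.50·19.9 = 29253.0 kN·m/m
M_D = W·d = 2473·8.85 = 21886.0 kN·m/m
FS = M_R / M_D = 29253.0 / 21886.0 = 1.337

FS = 1.34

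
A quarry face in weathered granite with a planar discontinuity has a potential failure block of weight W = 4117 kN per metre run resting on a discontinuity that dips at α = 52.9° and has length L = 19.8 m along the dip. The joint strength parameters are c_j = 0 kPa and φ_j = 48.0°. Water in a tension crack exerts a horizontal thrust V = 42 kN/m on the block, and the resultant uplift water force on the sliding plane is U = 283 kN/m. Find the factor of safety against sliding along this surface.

FS = 0.73

Resolving the block weight along and normal to the plane and applying the Mohr–Coulomb strength on the joint:
N' = W cosα − U − V sinα = 4117·cos52.9° − 283 − 42·sin52.9° = 2166.9 kN/m
Driving force T = W sinα + V cosα = 4117·sin52.9° + 42·cos52.9° = 3309.0 kN/m
Resisting force R = c_j·L + N'·tanφ_j = 0·19.8 + 2166.9·tan48.0° = 0.0 + 2406.6 = 2406.6 kN/m
FS = R / T = 2406.6 / 3309.0 = 0.727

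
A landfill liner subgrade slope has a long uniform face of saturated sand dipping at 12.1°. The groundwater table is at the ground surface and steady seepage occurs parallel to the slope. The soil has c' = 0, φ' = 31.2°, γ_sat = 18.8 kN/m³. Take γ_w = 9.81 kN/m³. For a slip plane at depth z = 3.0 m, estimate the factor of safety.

With seepage parallel to the slope and the water table at the surface, the effective normal stress on the slip plane uses the buoyant unit weight γ' = γ_sat − γ_w while the driving shear stress uses γ_sat:
FS = [c' + γ' z cos²β tanφ'] / [γ_sat z sinβ cosβ]
(For c' = 0 this reduces to FS = (γ'/γ_sat)·tanφ'/tanβ.)
γ' = 18.8 − 9.81 = 8.99 kN/m³
Numerator = 0.0 + 8.99·3.0·cos²12.1°·tan31.2° = 0.0 + 8.99·3.0·0.9561·0.6056 = 15.616 kPa
Denominator = 18.8·3.0·sin12.1°·cos12.1° = 18.8·3.0·0.2096·0.9778 = 11.560 kPa
FS = 15.616 / 11.560 = 1.351

FS = 1.35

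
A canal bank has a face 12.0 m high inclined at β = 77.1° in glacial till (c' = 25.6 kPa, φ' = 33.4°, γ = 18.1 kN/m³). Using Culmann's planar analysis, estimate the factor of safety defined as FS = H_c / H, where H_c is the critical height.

FS = 1.38

H_c = (4c'/γ) · sinβ cosφ' / [1 − cos(β − φ')]
    = (4·25.6/18.1) · sin77.1°·cos33.4° / [1 − cos43.7°]
    = 5.657 · 0.8138 / 0.2770 = 16.62 m
FS = H_c / H = 16.62 / 12.0 = 1.385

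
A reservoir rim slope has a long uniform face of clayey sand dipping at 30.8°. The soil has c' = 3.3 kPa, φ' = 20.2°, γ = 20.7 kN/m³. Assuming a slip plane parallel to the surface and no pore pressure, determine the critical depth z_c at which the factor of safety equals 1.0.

z_c = 0.95 m

Setting FS = 1.00 in FS = [c' + γz cos²β tanφ'] / [γz sinβ cosβ] and solving for z:
z = c' / [γ cosβ (FS·sinβ − cosβ·tanφ')]
  = 3.3 / [20.7·cos30.8°·(1.00·sin30.8° − cos30.8°·tan20.2°)]
  = 3.3 / [20.7·0.8590·(1.00·0.5120 − 0.8590·0.3679)]
  = 3.3 / 3.4851 = 0.947 m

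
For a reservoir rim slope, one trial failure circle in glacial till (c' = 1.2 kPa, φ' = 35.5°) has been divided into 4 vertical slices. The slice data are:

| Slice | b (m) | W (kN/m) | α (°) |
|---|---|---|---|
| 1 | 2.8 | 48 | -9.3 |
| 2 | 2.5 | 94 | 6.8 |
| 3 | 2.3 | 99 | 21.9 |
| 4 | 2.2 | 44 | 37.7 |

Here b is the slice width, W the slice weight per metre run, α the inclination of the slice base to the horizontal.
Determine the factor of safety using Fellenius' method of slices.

FS = 3.03

Ordinary method of slices: FS = Σ[c'·Δl_i + (W_i cosα_i)·tanφ'] / Σ W_i sinα_i, with Δl_i = b_i / cosα_i.
Slice 1: Δl = 2.8/cos(-9.3°) = 2.837 m; N'_1 = 48·cos(-9.3°) = 47.4; c'Δl = 3.40; W sinα = -7.8
Slice 2: Δl = 2.5/cos6.8° = 2.518 m; N'_2 = 94·cos6.8° = 93.3; c'Δl = 3.02; W sinα = 11.1
Slice 3: Δl = 2.3/cos21.9° = 2.479 m; N'_3 = 99·cos21.9° = 91.9; c'Δl = 2.97; W sinα = 36.9
Slice 4: Δl = 2.2/cos37.7° = 2.781 m; N'_4 = 44·cos37.7° = 34.8; c'Δl = 3.34; W sinα = 26.9
Σc'Δl = 12.7 kN/m; ΣN' = 267.4 kN/m; ΣW sinα = 67.2 kN/m
Resisting = 12.7 + 267.4·tan35.5° = 12.7 + 190.7 = 203.5 kN/m
FS = 203.5 / 67.2 = 3.027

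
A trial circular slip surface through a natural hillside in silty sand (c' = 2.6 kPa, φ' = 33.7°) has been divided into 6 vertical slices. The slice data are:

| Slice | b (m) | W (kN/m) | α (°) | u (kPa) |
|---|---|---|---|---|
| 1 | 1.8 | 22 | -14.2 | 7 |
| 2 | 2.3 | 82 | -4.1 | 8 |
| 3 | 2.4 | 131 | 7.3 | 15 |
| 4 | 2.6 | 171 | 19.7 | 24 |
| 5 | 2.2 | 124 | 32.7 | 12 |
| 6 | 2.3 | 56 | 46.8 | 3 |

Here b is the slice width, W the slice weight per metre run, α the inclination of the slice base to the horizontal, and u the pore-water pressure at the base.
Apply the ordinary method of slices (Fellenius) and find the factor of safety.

Ordinary method of slices: FS = Σ[c'·Δl_i + (W_i cosα_i − u_i·Δl_i)·tanφ'] / Σ W_i sinα_i, with Δl_i = b_i / cosα_i.
Slice 1: Δl = 1.8/cos(-14.2°) = 1.857 m; N'_1 = 22·cos(-14.2°) − 7·1.857 = 8.3; c'Δl = 4.83; W sinα = -5.4
Slice 2: Δl = 2.3/cos(-4.1°) = 2.306 m; N'_2 = 82·cos(-4.1°) − 8·2.306 = 63.3; c'Δl = 6.00; W sinα = -5.9
Slice 3: Δl = 2.4/cos7.3° = 2.420 m; N'_3 = 131·cos7.3° − 15·2.420 = 93.6; c'Δl = 6.29; W sinα = 16.6
Slice 4: Δl = 2.6/cos19.7° = 2.762 m; N'_4 = 171·cos19.7° − 24·2.762 = 94.7; c'Δl = 7.18; W sinα = 57.6
Slice 5: Δl = 2.2/cos32.7° = 2.614 m; N'_5 = 124·cos32.7° − 12·2.614 = 73.0; c'Δl = 6.80; W sinα = 67.0
Slice 6: Δl = 2.3/cos46.8° = 3.360 m; N'_6 = 56·cos46.8° − 3·3.360 = 28.3; c'Δl = 8.74; W sinα = 40.8
Σc'Δl = 39.8 kN/m; ΣN' = 361.3 kN/m; ΣW sinα = 170.8 kN/m
Resisting = 39.8 + 361.3·tan33.7° = 39.8 + 240.9 = 280.8 kN/m
FS = 280.8 / 170.8 = 1.643

FS = 1.64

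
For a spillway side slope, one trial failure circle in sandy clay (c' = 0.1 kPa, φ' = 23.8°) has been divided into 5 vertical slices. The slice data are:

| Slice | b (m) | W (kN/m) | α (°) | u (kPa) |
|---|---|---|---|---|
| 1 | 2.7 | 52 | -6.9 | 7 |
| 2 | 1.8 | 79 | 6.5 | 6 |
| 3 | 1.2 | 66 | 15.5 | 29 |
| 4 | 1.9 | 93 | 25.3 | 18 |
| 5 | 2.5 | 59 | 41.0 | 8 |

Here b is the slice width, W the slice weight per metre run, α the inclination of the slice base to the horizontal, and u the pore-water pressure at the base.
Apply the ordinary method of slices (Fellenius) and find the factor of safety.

FS = 0.87

Ordinary method of slices: FS = Σ[c'·Δl_i + (W_i cosα_i − u_i·Δl_i)·tanφ'] / Σ W_i sinα_i, with Δl_i = b_i / cosα_i.
Slice 1: Δl = 2.7/cos(-6.9°) = 2.720 m; N'_1 = 52·cos(-6.9°) − 7·2.720 = 32.6; c'Δl = 0.27; W sinα = -6.2
Slice 2: Δl = 1.8/cos6.5° = 1.812 m; N'_2 = 79·cos6.5° − 6·1.812 = 67.6; c'Δl = 0.18; W sinα = 8.9
Slice 3: Δl = 1.2/cos15.5° = 1.245 m; N'_3 = 66·cos15.5° − 29·1.245 = 27.5; c'Δl = 0.12; W sinα = 17.6
Slice 4: Δl = 1.9/cos25.3° = 2.102 m; N'_4 = 93·cos25.3° − 18·2.102 = 46.3; c'Δl = 0.21; W sinα = 39.7
Slice 5: Δl = 2.5/cos41.0° = 3.313 m; N'_5 = 59·cos41.0° − 8·3.313 = 18.0; c'Δl = 0.33; W sinα = 38.7
Σc'Δl = 1.1 kN/m; ΣN' = 192.0 kN/m; ΣW sinα = 98.8 kN/m
Resisting = 1.1 + 192.0·tan23.8° = 1.1 + 84.7 = 85.8 kN/m
FS = 85.8 / 98.8 = 0.868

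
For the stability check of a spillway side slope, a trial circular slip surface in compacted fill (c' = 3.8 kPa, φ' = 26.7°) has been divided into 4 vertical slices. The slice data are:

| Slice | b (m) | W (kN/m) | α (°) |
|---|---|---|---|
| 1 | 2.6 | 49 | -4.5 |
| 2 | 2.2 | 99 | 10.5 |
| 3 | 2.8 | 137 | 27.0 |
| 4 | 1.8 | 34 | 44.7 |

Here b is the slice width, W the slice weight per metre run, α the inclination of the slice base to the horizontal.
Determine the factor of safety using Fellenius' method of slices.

FS = 1.86

Ordinary method of slices: FS = Σ[c'·Δl_i + (W_i cosα_i)·tanφ'] / Σ W_i sinα_i, with Δl_i = b_i / cosα_i.
Slice 1: Δl = 2.6/cos(-4.5°) = 2.608 m; N'_1 = 49·cos(-4.5°) = 48.8; c'Δl = 9.91; W sinα = -3.8
Slice 2: Δl = 2.2/cos10.5° = 2.237 m; N'_2 = 99·cos10.5° = 97.3; c'Δl = 8.50; W sinα = 18.0
Slice 3: Δl = 2.8/cos27.0° = 3.143 m; N'_3 = 137·cos27.0° = 122.1; c'Δl = 11.94; W sinα = 62.2
Slice 4: Δl = 1.8/cos44.7° = 2.532 m; N'_4 = 34·cos44.7° = 24.2; c'Δl = 9.62; W sinα = 23.9
Σc'Δl = 40.0 kN/m; ΣN' = 292.4 kN/m; ΣW sinα = 100.3 kN/m
Resisting = 40.0 + 292.4·tan26.7° = 40.0 + 147.1 = 187.1 kN/m
FS = 187.1 / 100.3 = 1.865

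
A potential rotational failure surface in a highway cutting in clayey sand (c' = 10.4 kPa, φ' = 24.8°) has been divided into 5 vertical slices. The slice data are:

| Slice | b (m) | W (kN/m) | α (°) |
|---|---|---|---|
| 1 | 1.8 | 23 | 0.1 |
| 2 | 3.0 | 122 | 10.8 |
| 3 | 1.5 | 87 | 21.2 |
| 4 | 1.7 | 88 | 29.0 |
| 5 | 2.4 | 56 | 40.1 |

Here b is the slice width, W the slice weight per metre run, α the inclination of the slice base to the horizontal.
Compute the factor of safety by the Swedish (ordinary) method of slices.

Ordinary method of slices: FS = Σ[c'·Δl_i + (W_i cosα_i)·tanφ'] / Σ W_i sinα_i, with Δl_i = b_i / cosα_i.
Slice 1: Δl = 1.8/cos0.1° = 1.800 m; N'_1 = 23·cos0.1° = 23.0; c'Δl = 18.72; W sinα = 0.0
Slice 2: Δl = 3.0/cos10.8° = 3.054 m; N'_2 = 122·cos10.8° = 119.8; c'Δl = 31.76; W sinα = 22.9
Slice 3: Δl = 1.5/cos21.2° = 1.609 m; N'_3 = 87·cos21.2° = 81.1; c'Δl = 16.73; W sinα = 31.5
Slice 4: Δl = 1.7/cos29.0° = 1.944 m; N'_4 = 88·cos29.0° = 77.0; c'Δl = 20.21; W sinα = 42.7
Slice 5: Δl = 2.4/cos40.1° = 3.138 m; N'_5 = 56·cos40.1° = 42.8; c'Δl = 32.63; W sinα = 36.1
Σc'Δl = 120.1 kN/m; ΣN' = 343.8 kN/m; ΣW sinα = 133.1 kN/m
Resisting = 120.1 + 343.8·tan24.8° = 120.1 + 158.8 = 278.9 kN/m
FS = 278.9 / 133.1 = 2.095

FS = 2.10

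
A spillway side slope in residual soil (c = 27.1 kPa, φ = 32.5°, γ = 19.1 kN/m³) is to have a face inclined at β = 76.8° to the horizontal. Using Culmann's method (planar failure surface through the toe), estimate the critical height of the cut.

H_c = 16.39 m

Culmann's analysis gives the critical failure plane at α_cr = (β + φ)/2 = (76.8 + 32.5)/2 = 54.6°, and the critical height
H_c = (4c/γ) · sinβ cosφ / [1 − cos(β − φ)]
    = (4·27.1/19.1) · sin76.8°·cos32.5° / [1 − cos(44.3°)]
    = 5.675 · 0.9736·0.8434 / [1 − 0.7157]
    = 5.675 · 0.8211 / 0.2843
    = 16.39 m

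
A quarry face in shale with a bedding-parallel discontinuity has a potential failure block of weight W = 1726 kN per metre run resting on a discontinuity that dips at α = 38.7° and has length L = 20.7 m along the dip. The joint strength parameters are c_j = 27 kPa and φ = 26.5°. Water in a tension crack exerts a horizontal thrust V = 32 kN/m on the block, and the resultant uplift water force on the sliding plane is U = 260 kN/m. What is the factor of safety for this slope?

Resolving the block weight along and normal to the plane and applying the Mohr–Coulomb strength on the joint:
N' = W cosα − U − V sinα = 1726·cos38.7° − 260 − 32·sin38.7° = 1067.0 kN/m
Driving force T = W sinα + V cosα = 1726·sin38.7° + 32·cos38.7° = 1104.1 kN/m
Resisting force R = c_j·L + N'·tanφ = 27·20.7 + 1067.0·tan26.5° = 558.9 + 532.0 = 1090.9 kN/m
FS = R / T = 1090.9 / 1104.1 = 0.988

FS = 0.99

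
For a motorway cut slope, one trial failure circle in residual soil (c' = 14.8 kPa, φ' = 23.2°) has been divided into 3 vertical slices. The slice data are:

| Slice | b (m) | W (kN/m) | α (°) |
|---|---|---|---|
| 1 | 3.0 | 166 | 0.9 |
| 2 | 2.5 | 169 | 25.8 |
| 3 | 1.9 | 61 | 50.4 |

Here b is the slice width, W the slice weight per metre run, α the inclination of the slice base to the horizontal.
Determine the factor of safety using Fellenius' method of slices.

FS = 2.29

Ordinary method of slices: FS = Σ[c'·Δl_i + (W_i cosα_i)·tanφ'] / Σ W_i sinα_i, with Δl_i = b_i / cosα_i.
Slice 1: Δl = 3.0/cos0.9° = 3.000 m; N'_1 = 166·cos0.9° = 166.0; c'Δl = 44.41; W sinα = 2.6
Slice 2: Δl = 2.5/cos25.8° = 2.777 m; N'_2 = 169·cos25.8° = 152.2; c'Δl = 41.10; W sinα = 73.6
Slice 3: Δl = 1.9/cos50.4° = 2.981 m; N'_3 = 61·cos50.4° = 38.9; c'Δl = 44.12; W sinα = 47.0
Σc'Δl = 129.6 kN/m; ΣN' = 357.0 kN/m; ΣW sinα = 123.2 kN/m
Resisting = 129.6 + 357.0·tan23.2° = 129.6 + 153.0 = 282.6 kN/m
FS = 282.6 / 123.2 = 2.295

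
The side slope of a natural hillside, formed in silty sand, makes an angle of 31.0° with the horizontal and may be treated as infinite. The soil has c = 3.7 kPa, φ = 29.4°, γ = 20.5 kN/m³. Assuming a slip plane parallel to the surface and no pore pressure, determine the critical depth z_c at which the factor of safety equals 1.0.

Setting FS = 1.00 in FS = [c + γz cos²β tanφ] / [γz sinβ cosβ] and solving for z:
z = c / [γ cosβ (FS·sinβ − cosβ·tanφ)]
  = 3.7 / [20.5·cos31.0°·(1.00·sin31.0° − cos31.0°·tan29.4°)]
  = 3.7 / [20.5·0.8572·(1.00·0.5150 − 0.8572·0.5635)]
  = 3.7 / 0.5632 = 6.570 m

z_c = 6.57 m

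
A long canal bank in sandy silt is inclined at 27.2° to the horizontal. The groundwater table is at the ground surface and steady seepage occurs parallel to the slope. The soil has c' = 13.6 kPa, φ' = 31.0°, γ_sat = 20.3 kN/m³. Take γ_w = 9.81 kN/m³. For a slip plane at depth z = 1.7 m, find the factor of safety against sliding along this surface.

FS = 1.57

With seepage parallel to the slope and the water table at the surface, the effective normal stress on the slip plane uses the buoyant unit weight γ' = γ_sat − γ_w while the driving shear stress uses γ_sat:
FS = [c' + γ' z cos²β tanφ'] / [γ_sat z sinβ cosβ]
γ' = 20.3 − 9.81 = 10.49 kN/m³
Numerator = 13.6 + 10.49·1.7·cos²27.2°·tan31.0° = 13.6 + 10.49·1.7·0.7911·0.6009 = 22.076 kPa
Denominator = 20.3·1.7·sin27.2°·cos27.2° = 20.3·1.7·0.4571·0.8894 = 14.030 kPa
FS = 22.076 / 14.030 = 1.574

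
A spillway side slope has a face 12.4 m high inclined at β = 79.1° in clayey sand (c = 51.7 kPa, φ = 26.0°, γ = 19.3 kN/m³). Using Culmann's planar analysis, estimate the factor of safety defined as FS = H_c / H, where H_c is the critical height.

FS = 1.91

H_c = (4c/γ) · sinβ cosφ / [1 − cos(β − φ)]
    = (4·51.7/19.3) · sin79.1°·cos26.0° / [1 − cos53.1°]
    = 10.715 · 0.8826 / 0.3996 = 23.67 m
FS = H_c / H = 23.67 / 12.4 = 1.909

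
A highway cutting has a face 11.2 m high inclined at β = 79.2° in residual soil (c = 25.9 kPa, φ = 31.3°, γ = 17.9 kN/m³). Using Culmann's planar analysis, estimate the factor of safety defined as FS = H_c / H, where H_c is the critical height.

H_c = (4c/γ) · sinβ cosφ / [1 − cos(β − φ)]
    = (4·25.9/17.9) · sin79.2°·cos31.3° / [1 − cos47.9°]
    = 5.788 · 0.8393 / 0.3296 = 14.74 m
FS = H_c / H = 14.74 / 11.2 = 1.316

FS = 1.32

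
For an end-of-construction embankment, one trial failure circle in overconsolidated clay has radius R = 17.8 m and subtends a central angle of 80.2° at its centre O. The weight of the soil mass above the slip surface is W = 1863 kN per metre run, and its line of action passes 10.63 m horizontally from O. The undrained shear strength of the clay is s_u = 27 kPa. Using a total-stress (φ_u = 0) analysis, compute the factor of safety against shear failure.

FS = 0.60

Taking moments about the centre O, the resisting moment is provided by the undrained shear strength acting along the arc:
Arc length L_a = R·θ = 17.8·(80.2°·π/180) = 17.8·1.3998 = 24.92 m
M_R = s_u·L_a·R = 27·24.92·17.8 = 11974.4 kN·m/m
M_D = W·d = 1863·10.63 = 19803.7 kN·m/m
FS = M_R / M_D = 11974.4 / 19803.7 = 0.605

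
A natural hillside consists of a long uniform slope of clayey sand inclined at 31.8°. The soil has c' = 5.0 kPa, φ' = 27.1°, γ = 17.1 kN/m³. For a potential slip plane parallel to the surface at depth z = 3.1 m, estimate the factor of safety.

FS = 1.04

For an infinite slope with a slip plane parallel to the surface (no pore pressure): FS = [c' + γz cos²β tanφ'] / [γz sinβ cosβ].
γz = 17.1·3.1 = 53.01 kN/m²
Numerator = 5.0 + 53.01·cos²31.8°·tan27.1° = 5.0 + 53.01·0.7223·0.5117 = 24.594 kPa
Denominator = 53.01·sin31.8°·cos31.8° = 53.01·0.5270·0.8499 = 23.741 kPa
FS = 24.594 / 23.741 = 1.036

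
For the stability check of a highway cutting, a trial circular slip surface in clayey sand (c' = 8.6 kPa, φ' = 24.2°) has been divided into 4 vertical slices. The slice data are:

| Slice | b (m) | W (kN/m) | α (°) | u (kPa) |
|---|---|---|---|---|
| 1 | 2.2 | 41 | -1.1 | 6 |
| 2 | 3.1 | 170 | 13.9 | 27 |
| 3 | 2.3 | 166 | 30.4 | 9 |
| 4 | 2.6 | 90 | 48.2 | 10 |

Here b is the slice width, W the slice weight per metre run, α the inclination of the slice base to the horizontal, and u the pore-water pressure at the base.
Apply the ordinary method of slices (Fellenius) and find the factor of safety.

FS = 1.12

Ordinary method of slices: FS = Σ[c'·Δl_i + (W_i cosα_i − u_i·Δl_i)·tanφ'] / Σ W_i sinα_i, with Δl_i = b_i / cosα_i.
Slice 1: Δl = 2.2/cos(-1.1°) = 2.200 m; N'_1 = 41·cos(-1.1°) − 6·2.200 = 27.8; c'Δl = 18.92; W sinα = -0.8
Slice 2: Δl = 3.1/cos13.9° = 3.194 m; N'_2 = 170·cos13.9° − 27·3.194 = 78.8; c'Δl = 27.46; W sinα = 40.8
Slice 3: Δl = 2.3/cos30.4° = 2.667 m; N'_3 = 166·cos30.4° − 9·2.667 = 119.2; c'Δl = 22.93; W sinα = 84.0
Slice 4: Δl = 2.6/cos48.2° = 3.901 m; N'_4 = 90·cos48.2° − 10·3.901 = 21.0; c'Δl = 33.55; W sinα = 67.1
Σc'Δl = 102.9 kN/m; ΣN' = 246.7 kN/m; ΣW sinα = 191.1 kN/m
Resisting = 102.9 + 246.7·tan24.2° = 102.9 + 110.9 = 213.8 kN/m
FS = 213.8 / 191.1 = 1.118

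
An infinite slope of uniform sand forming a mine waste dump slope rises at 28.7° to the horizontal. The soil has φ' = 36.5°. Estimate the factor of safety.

FS = 1.35

For a dry cohesionless infinite slope the factor of safety is FS = tanφ' / tanβ.
FS = tan36.5° / tan28.7° = 0.7400 / 0.5475 = 1.352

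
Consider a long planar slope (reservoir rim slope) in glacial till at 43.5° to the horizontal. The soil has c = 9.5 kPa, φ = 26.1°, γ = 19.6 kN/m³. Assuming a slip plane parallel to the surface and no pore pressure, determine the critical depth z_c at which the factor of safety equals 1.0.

Setting FS = 1.00 in FS = [c + γz cos²β tanφ] / [γz sinβ cosβ] and solving for z:
z = c / [γ cosβ (FS·sinβ − cosβ·tanφ)]
  = 9.5 / [19.6·cos43.5°·(1.00·sin43.5° − cos43.5°·tan26.1°)]
  = 9.5 / [19.6·0.7254·(1.00·0.6884 − 0.7254·0.4899)]
  = 9.5 / 4.7343 = 2.007 m

z_c = 2.01 m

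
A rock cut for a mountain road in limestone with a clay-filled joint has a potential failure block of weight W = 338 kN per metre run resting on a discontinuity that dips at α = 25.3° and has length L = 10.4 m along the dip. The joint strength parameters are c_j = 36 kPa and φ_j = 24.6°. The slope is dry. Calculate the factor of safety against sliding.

FS = 3.56

Resolving the block weight along and normal to the plane and applying the Mohr–Coulomb strength on the joint:
N' = W cosα = 338·cos25.3° = 305.6 kN/m
Driving force T = W sinα = 338·sin25.3° = 144.4 kN/m
Resisting force R = c_j·L + N'·tanφ_j = 36·10.4 + 305.6·tan24.6° = 374.4 + 139.9 = 514.3 kN/m
FS = R / T = 514.3 / 144.4 = 3.561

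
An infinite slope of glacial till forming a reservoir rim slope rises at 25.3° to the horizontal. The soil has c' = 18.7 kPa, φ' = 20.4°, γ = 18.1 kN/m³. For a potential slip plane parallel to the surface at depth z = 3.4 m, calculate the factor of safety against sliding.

For an infinite slope with a slip plane parallel to the surface (no pore pressure): FS = [c' + γz cos²β tanφ'] / [γz sinβ cosβ].
γz = 18.1·3.4 = 61.54 kN/m²
Numerator = 18.7 + 61.54·cos²25.3°·tan20.4° = 18.7 + 61.54·0.8174·0.3719 = 37.407 kPa
Denominator = 61.54·sin25.3°·cos25.3° = 61.54·0.4274·0.9041 = 23.777 kPa
FS = 37.407 / 23.777 = 1.573

FS = 1.57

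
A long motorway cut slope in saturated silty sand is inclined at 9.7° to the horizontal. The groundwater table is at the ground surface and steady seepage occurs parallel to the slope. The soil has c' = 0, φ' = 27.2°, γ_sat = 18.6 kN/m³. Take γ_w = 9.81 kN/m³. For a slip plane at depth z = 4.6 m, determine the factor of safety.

FS = 1.42

With seepage parallel to the slope and the water table at the surface, the effective normal stress on the slip plane uses the buoyant unit weight γ' = γ_sat − γ_w while the driving shear stress uses γ_sat:
FS = [c' + γ' z cos²β tanφ'] / [γ_sat z sinβ cosβ]
(For c' = 0 this reduces to FS = (γ'/γ_sat)·tanφ'/tanβ.)
γ' = 18.6 − 9.81 = 8.79 kN/m³
Numerator = 0.0 + 8.79·4.6·cos²9.7°·tan27.2° = 0.0 + 8.79·4.6·0.9716·0.5139 = 20.190 kPa
Denominator = 18.6·4.6·sin9.7°·cos9.7° = 18.6·4.6·0.1685·0.9857 = 14.210 kPa
FS = 20.190 / 14.210 = 1.421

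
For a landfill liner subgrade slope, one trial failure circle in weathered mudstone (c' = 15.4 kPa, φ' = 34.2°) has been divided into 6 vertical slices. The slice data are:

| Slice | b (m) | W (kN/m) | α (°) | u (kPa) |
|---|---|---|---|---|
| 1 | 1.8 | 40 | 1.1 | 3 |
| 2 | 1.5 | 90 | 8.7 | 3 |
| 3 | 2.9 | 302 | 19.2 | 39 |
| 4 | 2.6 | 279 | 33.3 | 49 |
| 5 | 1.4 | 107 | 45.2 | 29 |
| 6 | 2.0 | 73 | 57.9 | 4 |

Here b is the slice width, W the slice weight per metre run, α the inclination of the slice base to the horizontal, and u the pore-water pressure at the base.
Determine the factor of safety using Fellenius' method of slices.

Ordinary method of slices: FS = Σ[c'·Δl_i + (W_i cosα_i − u_i·Δl_i)·tanφ'] / Σ W_i sinα_i, with Δl_i = b_i / cosα_i.
Slice 1: Δl = 1.8/cos1.1° = 1.800 m; N'_1 = 40·cos1.1° − 3·1.800 = 34.6; c'Δl = 27.73; W sinα = 0.8
Slice 2: Δl = 1.5/cos8.7° = 1.517 m; N'_2 = 90·cos8.7° − 3·1.517 = 84.4; c'Δl = 23.37; W sinα = 13.6
Slice 3: Δl = 2.9/cos19.2° = 3.071 m; N'_3 = 302·cos19.2° − 39·3.071 = 165.4; c'Δl = 47.29; W sinα = 99.3
Slice 4: Δl = 2.6/cos33.3° = 3.111 m; N'_4 = 279·cos33.3° − 49·3.111 = 80.8; c'Δl = 47.91; W sinα = 153.2
Slice 5: Δl = 1.4/cos45.2° = 1.987 m; N'_5 = 107·cos45.2° − 29·1.987 = 17.8; c'Δl = 30.60; W sinα = 75.9
Slice 6: Δl = 2.0/cos57.9° = 3.764 m; N'_6 = 73·cos57.9° − 4·3.764 = 23.7; c'Δl = 57.96; W sinα = 61.8
Σc'Δl = 234.8 kN/m; ΣN' = 406.7 kN/m; ΣW sinα = 404.6 kN/m
Resisting = 234.8 + 406.7·tan34.2° = 234.8 + 276.4 = 511.3 kN/m
FS = 511.3 / 404.6 = 1.263

FS = 1.26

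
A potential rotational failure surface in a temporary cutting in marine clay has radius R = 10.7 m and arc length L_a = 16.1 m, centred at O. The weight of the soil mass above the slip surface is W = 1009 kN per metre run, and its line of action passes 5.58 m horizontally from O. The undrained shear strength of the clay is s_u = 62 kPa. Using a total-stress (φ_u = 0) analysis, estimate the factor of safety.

FS = 1.90

Taking moments about the centre O, the resisting moment is provided by the undrained shear strength acting along the arc:
M_R = s_u·L_a·R = 62·16.10·10.7 = 10680.7 kN·m/m
M_D = W·d = 1009·5.58 = 5630.2 kN·m/m
FS = M_R / M_D = 10680.7 / 5630.2 = 1.897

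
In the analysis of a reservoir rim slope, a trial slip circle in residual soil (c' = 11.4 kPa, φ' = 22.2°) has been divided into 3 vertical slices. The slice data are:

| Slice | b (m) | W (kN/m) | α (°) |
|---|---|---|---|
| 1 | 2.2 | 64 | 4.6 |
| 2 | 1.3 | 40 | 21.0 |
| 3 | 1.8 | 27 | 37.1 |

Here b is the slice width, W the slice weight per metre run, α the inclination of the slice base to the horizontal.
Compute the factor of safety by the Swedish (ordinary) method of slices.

Ordinary method of slices: FS = Σ[c'·Δl_i + (W_i cosα_i)·tanφ'] / Σ W_i sinα_i, with Δl_i = b_i / cosα_i.
Slice 1: Δl = 2.2/cos4.6° = 2.207 m; N'_1 = 64·cos4.6° = 63.8; c'Δl = 25.16; W sinα = 5.1
Slice 2: Δl = 1.3/cos21.0° = 1.392 m; N'_2 = 40·cos21.0° = 37.3; c'Δl = 15.87; W sinα = 14.3
Slice 3: Δl = 1.8/cos37.1° = 2.257 m; N'_3 = 27·cos37.1° = 21.5; c'Δl = 25.73; W sinα = 16.3
Σc'Δl = 66.8 kN/m; ΣN' = 122.7 kN/m; ΣW sinα = 35.8 kN/m
Resisting = 66.8 + 122.7·tan22.2° = 66.8 + 50.1 = 116.8 kN/m
FS = 116.8 / 35.8 = 3.267

FS = 3.27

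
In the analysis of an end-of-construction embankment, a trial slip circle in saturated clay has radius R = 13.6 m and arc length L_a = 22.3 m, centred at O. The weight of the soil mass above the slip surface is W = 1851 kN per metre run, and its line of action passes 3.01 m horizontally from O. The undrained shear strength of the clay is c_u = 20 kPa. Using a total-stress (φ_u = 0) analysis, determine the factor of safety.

FS = 1.09

Taking moments about the centre O, the resisting moment is provided by the undrained shear strength acting along the arc:
M_R = c_u·L_a·R = 20·22.30·13.6 = 6065.6 kN·m/m
M_D = W·d = 1851·3.01 = 5571.5 kN·m/m
FS = M_R / M_D = 6065.6 / 5571.5 = 1.089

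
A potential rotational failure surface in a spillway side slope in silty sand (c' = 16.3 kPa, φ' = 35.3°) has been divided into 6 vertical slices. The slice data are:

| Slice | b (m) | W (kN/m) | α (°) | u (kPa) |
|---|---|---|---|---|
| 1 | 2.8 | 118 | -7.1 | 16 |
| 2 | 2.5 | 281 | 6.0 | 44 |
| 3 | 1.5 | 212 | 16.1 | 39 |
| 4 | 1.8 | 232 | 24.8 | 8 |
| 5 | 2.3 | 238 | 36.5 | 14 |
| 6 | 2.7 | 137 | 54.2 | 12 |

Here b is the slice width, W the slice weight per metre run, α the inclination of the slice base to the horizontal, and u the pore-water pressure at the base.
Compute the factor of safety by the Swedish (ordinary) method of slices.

FS = 1.89

Ordinary method of slices: FS = Σ[c'·Δl_i + (W_i cosα_i − u_i·Δl_i)·tanφ'] / Σ W_i sinα_i, with Δl_i = b_i / cosα_i.
Slice 1: Δl = 2.8/cos(-7.1°) = 2.822 m; N'_1 = 118·cos(-7.1°) − 16·2.822 = 71.9; c'Δl = 45.99; W sinα = -14.6
Slice 2: Δl = 2.5/cos6.0° = 2.514 m; N'_2 = 281·cos6.0° − 44·2.514 = 168.9; c'Δl = 40.97; W sinα = 29.4
Slice 3: Δl = 1.5/cos16.1° = 1.561 m; N'_3 = 212·cos16.1° − 39·1.561 = 142.8; c'Δl = 25.45; W sinα = 58.8
Slice 4: Δl = 1.8/cos24.8° = 1.983 m; N'_4 = 232·cos24.8° − 8·1.983 = 194.7; c'Δl = 32.32; W sinα = 97.3
Slice 5: Δl = 2.3/cos36.5° = 2.861 m; N'_5 = 238·cos36.5° − 14·2.861 = 151.3; c'Δl = 46.64; W sinα = 141.6
Slice 6: Δl = 2.7/cos54.2° = 4.616 m; N'_6 = 137·cos54.2° − 12·4.616 = 24.8; c'Δl = 75.24; W sinα = 111.1
Σc'Δl = 266.6 kN/m; ΣN' = 754.4 kN/m; ΣW sinα = 423.6 kN/m
Resisting = 266.6 + 754.4·tan35.3° = 266.6 + 534.1 = 800.7 kN/m
FS = 800.7 / 423.6 = 1.890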